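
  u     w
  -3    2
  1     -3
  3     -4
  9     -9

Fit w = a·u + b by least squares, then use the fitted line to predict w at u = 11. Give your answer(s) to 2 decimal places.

ŵ = -11.09

Compute the Gram sums: Σu·u = 100, Σu = 10, Σ1 = 4.
For Mᵀw: Σu·w = -102, Σw = -14.
Δ = 100·4 − 10² = 300.
a = ((-102)·4 − 10·(-14))/300 = -67/75; b = (100·(-14) − 10·(-102))/300 = -19/15.
At u = 11: ŵ = (-67/75)·(11) + (-19/15)·(1) = -832/75.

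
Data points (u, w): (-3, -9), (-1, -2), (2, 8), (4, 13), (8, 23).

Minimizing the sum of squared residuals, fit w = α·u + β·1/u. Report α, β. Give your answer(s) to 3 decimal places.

α = 2.981, β = 0.152

The normal equations are: 94·α + 5·β = 281;  5·α + (829/576)·β = 121/8.
(Σu·u = 94, Σu·1/u = 5, Σ1/u·1/u = 829/576, Σu·w = 281, Σ1/u·w = 121/8.)
det = 94·(829/576) − 5² = 31763/288.
α = (281·(829/576) − 5·(121/8))/(31763/288) = 189389/63526; β = (94·(121/8) − 5·281)/(31763/288) = 4824/31763.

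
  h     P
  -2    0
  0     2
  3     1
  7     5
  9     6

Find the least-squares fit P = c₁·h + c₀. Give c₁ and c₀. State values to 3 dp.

Setting ∂/∂c₁ … = 0 gives: 143·c₁ + 17·c₀ = 92;  17·c₁ + 5·c₀ = 14.
(Σh·h = 143, Σh = 17, Σ1 = 5, Σh·P = 92, ΣP = 14.)
Eliminating c₀: 5·(row 1) − 17·(row 2) gives 426·c₁ = 5·92 − 17·14 = 222, so c₁ = 37/71.
Then c₀ = (14 − 17·(37/71))/5 = 73/71.

c₁ = 0.521, c₀ = 1.028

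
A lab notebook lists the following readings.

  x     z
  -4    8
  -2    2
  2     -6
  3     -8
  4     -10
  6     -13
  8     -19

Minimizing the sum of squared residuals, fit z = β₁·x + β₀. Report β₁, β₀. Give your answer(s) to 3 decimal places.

From the data, Σx·x = 149, Σx = 17, Σ1 = 7.
And Σx·z = -342, Σz = -46.
So AᵀA·[β₁, β₀]ᵀ = Aᵀz: [[149, 17]; [17, 7]]·[β₁, β₀]ᵀ = [-342, -46]ᵀ.
det = 149·7 − 17² = 754.
β₁ = ((-342)·7 − 17·(-46))/754 = -62/29; β₀ = (149·(-46) − 17·(-342))/754 = -40/29.

β₁ = -2.138, β₀ = -1.379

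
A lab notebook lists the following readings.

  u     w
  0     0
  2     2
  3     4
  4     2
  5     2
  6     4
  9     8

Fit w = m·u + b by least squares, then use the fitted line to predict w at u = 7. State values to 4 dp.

Setting ∂/∂m … = 0 gives: 171·m + 29·b = 130;  29·m + 7·b = 22.
(Σu·u = 171, Σu = 29, Σ1 = 7, Σu·w = 130, Σw = 22.)
Eliminating b: 7·(row 1) − 29·(row 2) gives 356·m = 7·130 − 29·22 = 272, so m = 68/89.
Then b = (22 − 29·(68/89))/7 = -2/89.
At u = 7: ŵ = (68/89)·(7) + (-2/89)·(1) = 474/89.

ŵ = 5.3258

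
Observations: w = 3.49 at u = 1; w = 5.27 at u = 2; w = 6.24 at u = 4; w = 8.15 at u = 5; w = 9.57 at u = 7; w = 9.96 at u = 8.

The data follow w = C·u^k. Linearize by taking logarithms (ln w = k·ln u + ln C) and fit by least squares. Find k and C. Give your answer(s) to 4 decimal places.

Linearized form: ln w = k·ln u + ln C. From the 6 transformed points,
Σln u = 7.7142, Σ(ln u)² = 13.1032, Σln w = 11.3981, Σln u·ln w = 16.2418.
Equations: 13.1032·k + 7.7142·ln C = 16.2418;  7.7142·k + 6·ln C = 11.3981.
Solving (det = 19.1098): k = 0.49832, ln C = 1.25899, so C = exp(1.25899) = 3.52188.

k = 0.4983, C = 3.5219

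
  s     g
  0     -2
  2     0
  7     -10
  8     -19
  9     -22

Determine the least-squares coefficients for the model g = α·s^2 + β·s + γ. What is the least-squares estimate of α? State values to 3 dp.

α = -0.488

Setting ∂/∂α … = 0 gives: 13074·α + 1592·β + 198·γ = -3488;  1592·α + 198·β + 26·γ = -420;  198·α + 26·β + 5·γ = -53.
Inverting the 3×3 Gram matrix, [α, β, γ]ᵀ = [-7539/15439, 32015/15439, -31587/15439]ᵀ.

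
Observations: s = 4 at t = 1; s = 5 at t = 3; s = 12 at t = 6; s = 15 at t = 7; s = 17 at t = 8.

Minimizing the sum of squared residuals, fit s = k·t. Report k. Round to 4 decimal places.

Entries of XᵀX: Σt·t = 159.
Moment sums: Σt·s = 332.
k = 332/159 = 2.08805.

k = 2.0881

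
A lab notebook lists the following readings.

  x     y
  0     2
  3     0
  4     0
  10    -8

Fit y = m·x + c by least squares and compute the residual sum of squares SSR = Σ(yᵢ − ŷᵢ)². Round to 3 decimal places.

Compute the Gram sums: Σx·x = 125, Σx = 17, Σ1 = 4.
Right-hand side: Σx·y = -80, Σy = -6.
MᵀM·[m, c]ᵀ = Mᵀy becomes [[125, 17]; [17, 4]]·[m, c]ᵀ = [-80, -6]ᵀ.
Eliminating c: 4·(row 1) − 17·(row 2) gives 211·m = 4·(-80) − 17·(-6) = -218, so m = -218/211.
Then c = ((-6) − 17·(-218/211))/4 = 610/211.
Residuals: -188/211, 44/211, 262/211, -118/211; SSR = 568/211.

SSR = 2.692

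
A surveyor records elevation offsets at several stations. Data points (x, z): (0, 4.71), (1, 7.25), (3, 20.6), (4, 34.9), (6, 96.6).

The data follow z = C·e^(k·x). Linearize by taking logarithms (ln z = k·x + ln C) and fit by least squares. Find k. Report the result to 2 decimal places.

Let Y = ln z. Fitting Y = k·x + ln C by least squares:
Σx = 14.0000, Σ(x)² = 62.0000, Σln z = 14.6790, Σx·ln z = 52.6903.
Equations: 62.0000·k + 14.0000·ln C = 52.6903;  14.0000·k + 5·ln C = 14.6790.
Δ = 62.0000·5 − (14.0000)² = 114.0000; k = (52.6903·5 − 14.0000·14.6790)/114.0000 = 0.50829, ln C = (62.0000·14.6790 − 14.0000·52.6903)/114.0000 = 1.51260.

k = 0.51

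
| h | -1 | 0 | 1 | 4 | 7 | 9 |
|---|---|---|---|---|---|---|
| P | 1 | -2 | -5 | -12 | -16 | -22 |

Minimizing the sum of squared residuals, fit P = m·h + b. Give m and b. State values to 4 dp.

m = -2.1803, b = -2.0656

With design matrix X, XᵀX = [[148, 20]; [20, 6]] and XᵀP = [-364, -56]ᵀ.
det = 148·6 − 20² = 488.
m = ((-364)·6 − 20·(-56))/488 = -133/61; b = (148·(-56) − 20·(-364))/488 = -126/61.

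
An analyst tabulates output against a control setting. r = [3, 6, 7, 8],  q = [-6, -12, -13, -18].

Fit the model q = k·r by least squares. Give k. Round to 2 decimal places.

k = -2.06

Sums needed: Σr·r = 158.
Moment sums: Σr·q = -325.
Normal equations: [[158]]·[k]ᵀ = [-325]ᵀ.
k = (-325)/158 = -2.05696.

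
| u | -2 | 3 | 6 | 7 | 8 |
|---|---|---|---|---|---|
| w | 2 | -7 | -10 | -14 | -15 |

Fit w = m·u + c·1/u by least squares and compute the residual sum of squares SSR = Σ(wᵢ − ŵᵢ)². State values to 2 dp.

SSR = 6.44

Sums needed: Σu·u = 162, Σu·1/u = 5, Σ1/u·1/u = 11993/28224.
Right-hand side: Σu·w = -303, Σ1/u·w = -71/8.
So MᵀM·[m, c]ᵀ = Mᵀw: [[162, 5]; [5, 11993/28224]]·[m, c]ᵀ = [-303, -71/8]ᵀ.
det = 162·(11993/28224) − 5² = 68737/1568.
m = ((-303)·(11993/28224) − 5·(-71/8))/(68737/1568) = -793813/412422; c = (162·(-71/8) − 5·(-303))/(68737/1568) = 121128/68737.
Residuals: -199699/206211, -249257/137474, 86255/68737, -321041/412422, 36664/206211; SSR = 884985/137474.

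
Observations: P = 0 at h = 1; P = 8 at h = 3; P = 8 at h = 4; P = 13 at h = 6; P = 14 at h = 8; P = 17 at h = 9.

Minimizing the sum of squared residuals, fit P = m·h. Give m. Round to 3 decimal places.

Forming XᵀX = [[207]] and XᵀP = [399]ᵀ gives XᵀX·[m]ᵀ = XᵀP.
Hence m = 399 / 207 ≈ 1.92754.

m = 1.928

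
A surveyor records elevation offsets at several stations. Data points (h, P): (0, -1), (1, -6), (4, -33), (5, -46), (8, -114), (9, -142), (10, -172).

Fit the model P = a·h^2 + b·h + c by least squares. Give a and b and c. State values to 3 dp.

Normal-equation sums: Σh^2·h^2 = 21539, Σh^2·h = 2431, Σh^2 = 287, Σh·h = 287, Σh = 37, Σ1 = 7.
Moment sums: Σh^2·P = -37682, Σh·P = -4278, ΣP = -514.
So AᵀA·[a, b, c]ᵀ = AᵀP: [[21539, 2431, 287]; [2431, 287, 37]; [287, 37, 7]]·[a, b, c]ᵀ = [-37682, -4278, -514]ᵀ.
Row-reducing yields a = -160232/101577, b = -18944/14511, c = -62738/33859.

a = -1.577, b = -1.305, c = -1.853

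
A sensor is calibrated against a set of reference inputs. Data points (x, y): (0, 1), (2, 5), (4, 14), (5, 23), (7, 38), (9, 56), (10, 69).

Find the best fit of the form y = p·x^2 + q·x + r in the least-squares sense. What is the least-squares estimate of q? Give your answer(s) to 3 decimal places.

q = 1.613

With design matrix A, AᵀA = [[19859, 2269, 275]; [2269, 275, 37]; [275, 37, 7]] and Aᵀy = [14117, 1641, 206]ᵀ.
Inverting the 3×3 Gram matrix, [p, q, r]ᵀ = [883/1698, 5477/3396, 537/1132]ᵀ.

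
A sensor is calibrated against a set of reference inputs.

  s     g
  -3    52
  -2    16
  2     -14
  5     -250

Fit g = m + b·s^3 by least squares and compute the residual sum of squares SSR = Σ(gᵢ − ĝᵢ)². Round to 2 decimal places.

SSR = 7.65

MᵀM·[m, b]ᵀ = Mᵀg reads: 4·m + 98·b = -196;  98·m + 16482·b = -32894.
(Σ1 = 4, Σs^3 = 98, Σs^3·s^3 = 16482, Σg = -196, Σs^3·g = -32894.)
Determinant 4·16482 − 98² = 56324.
m = ((-196)·16482 − 98·(-32894))/56324 = -1715/14081; b = (4·(-32894) − 98·(-196))/56324 = -28092/14081.
Residuals: -24557/14081, 2275/14081, 29317/14081, -7035/14081; SSR = 107748/14081.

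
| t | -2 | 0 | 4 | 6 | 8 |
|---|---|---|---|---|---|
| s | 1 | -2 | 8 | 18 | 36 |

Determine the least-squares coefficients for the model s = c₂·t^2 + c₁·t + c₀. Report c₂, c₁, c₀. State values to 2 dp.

c₂ = 0.61, c₁ = -0.17, c₀ = -1.81

Entries of MᵀM: Σt^2·t^2 = 5664, Σt^2·t = 784, Σt^2 = 120, Σt·t = 120, Σt = 16, Σ1 = 5.
And Σt^2·s = 3084, Σt·s = 426, Σs = 61.
Row-reducing yields c₂ = 1495/2464, c₁ = -213/1232, c₀ = -557/308.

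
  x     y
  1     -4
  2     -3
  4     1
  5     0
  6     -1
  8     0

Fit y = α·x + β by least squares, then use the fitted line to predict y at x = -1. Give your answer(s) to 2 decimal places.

Forming MᵀM = [[146, 26]; [26, 6]] and Mᵀy = [-12, -7]ᵀ gives MᵀM·[α, β]ᵀ = Mᵀy.
det = 146·6 − 26² = 200.
α = ((-12)·6 − 26·(-7))/200 = 11/20; β = (146·(-7) − 26·(-12))/200 = -71/20.
At x = -1: ŷ = (11/20)·(-1) + (-71/20)·(1) = -41/10.

ŷ = -4.10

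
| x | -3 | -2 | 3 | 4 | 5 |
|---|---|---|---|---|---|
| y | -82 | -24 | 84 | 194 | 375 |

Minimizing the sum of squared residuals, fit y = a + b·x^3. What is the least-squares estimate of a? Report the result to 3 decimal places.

Sums needed: Σ1 = 5, Σx^3 = 181, Σx^3·x^3 = 21243.
For Aᵀy: Σy = 547, Σx^3·y = 63965.
So AᵀA·[a, b]ᵀ = Aᵀy: [[5, 181]; [181, 21243]]·[a, b]ᵀ = [547, 63965]ᵀ.
det = 5·21243 − 181² = 73454.
a = (547·21243 − 181·63965)/73454 = 1112/1933; b = (5·63965 − 181·547)/73454 = 5811/1933.

a = 0.575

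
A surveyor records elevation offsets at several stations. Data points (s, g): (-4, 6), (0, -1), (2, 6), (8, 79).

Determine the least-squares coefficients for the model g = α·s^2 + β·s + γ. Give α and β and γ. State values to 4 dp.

From the data, Σs^2·s^2 = 4368, Σs^2·s = 456, Σs^2 = 84, Σs·s = 84, Σs = 6, Σ1 = 4.
Right-hand side: Σs^2·g = 5176, Σs·g = 620, Σg = 90.
MᵀM·[α, β, γ]ᵀ = Mᵀg becomes [[4368, 456, 84]; [456, 84, 6]; [84, 6, 4]]·[α, β, γ]ᵀ = [5176, 620, 90]ᵀ.
Inverting the 3×3 Gram matrix, [α, β, γ]ᵀ = [1, 31/15, -8/5]ᵀ.

α = 1.0000, β = 2.0667, γ = -1.6000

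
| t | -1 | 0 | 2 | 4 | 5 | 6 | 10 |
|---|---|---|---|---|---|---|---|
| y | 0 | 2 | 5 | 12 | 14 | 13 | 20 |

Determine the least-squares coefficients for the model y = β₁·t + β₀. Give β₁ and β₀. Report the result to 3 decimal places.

The normal system XᵀX·[β₁, β₀]ᵀ = Xᵀy is [[182, 26]; [26, 7]]·[β₁, β₀]ᵀ = [406, 66]ᵀ.
Eliminating β₀: 7·(row 1) − 26·(row 2) gives 598·β₁ = 7·406 − 26·66 = 1126, so β₁ = 563/299.
Then β₀ = (66 − 26·(563/299))/7 = 56/23.

β₁ = 1.883, β₀ = 2.435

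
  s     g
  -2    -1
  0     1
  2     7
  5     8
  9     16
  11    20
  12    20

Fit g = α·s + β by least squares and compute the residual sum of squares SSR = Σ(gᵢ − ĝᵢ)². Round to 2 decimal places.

The normal system XᵀX·[α, β]ᵀ = Xᵀg is [[379, 37]; [37, 7]]·[α, β]ᵀ = [660, 71]ᵀ.
Eliminating β: 7·(row 1) − 37·(row 2) gives 1284·α = 7·660 − 37·71 = 1993, so α = 1993/1284.
Then β = (71 − 37·(1993/1284))/7 = 2489/1284.
Residuals: 71/428, -1205/1284, 2513/1284, -1091/642, 59/642, 317/321, -725/1284; SSR = 11465/1284.

SSR = 8.93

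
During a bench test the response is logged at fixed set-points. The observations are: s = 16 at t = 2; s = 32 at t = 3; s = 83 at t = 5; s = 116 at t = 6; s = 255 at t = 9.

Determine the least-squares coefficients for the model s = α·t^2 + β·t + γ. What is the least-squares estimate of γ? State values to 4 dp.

Setting ∂/∂α … = 0 gives: 8579·α + 1105·β + 155·γ = 27258;  1105·α + 155·β + 25·γ = 3534;  155·α + 25·β + 5·γ = 502.
Solving the 3×3 system (Gaussian elimination) gives α = 3, β = 17/15, γ = 26/15.

γ = 1.7333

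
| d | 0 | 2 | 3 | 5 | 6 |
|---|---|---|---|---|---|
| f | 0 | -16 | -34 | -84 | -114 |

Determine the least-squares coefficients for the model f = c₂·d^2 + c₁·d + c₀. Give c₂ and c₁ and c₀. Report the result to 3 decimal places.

AᵀA·[c₂, c₁, c₀]ᵀ = Aᵀf reads: 2018·c₂ + 376·c₁ + 74·c₀ = -6574;  376·c₂ + 74·c₁ + 16·c₀ = -1238;  74·c₂ + 16·c₁ + 5·c₀ = -248.
Solving the 3×3 system (Gaussian elimination) gives c₂ = -201/77, c₁ = -821/231, c₀ = 94/231.

c₂ = -2.610, c₁ = -3.554, c₀ = 0.407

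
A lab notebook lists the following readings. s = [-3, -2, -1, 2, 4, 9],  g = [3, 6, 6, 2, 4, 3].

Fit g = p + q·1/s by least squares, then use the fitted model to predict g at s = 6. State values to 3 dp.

Entries of AᵀA: Σ1 = 6, Σ1/s = -35/36, Σ1/s·1/s = 2185/1296.
For Aᵀg: Σg = 24, Σ1/s·g = -23/3.
Δ = 6·(2185/1296) − (-35/36)² = 11885/1296.
p = (24·(2185/1296) − (-35/36)·(-23/3))/(11885/1296) = 8556/2377; q = (6·(-23/3) − (-35/36)·24)/(11885/1296) = -29376/11885.
At s = 6: ĝ = (8556/2377)·(1) + (-29376/11885)·(1/6) = 37884/11885.

ĝ = 3.188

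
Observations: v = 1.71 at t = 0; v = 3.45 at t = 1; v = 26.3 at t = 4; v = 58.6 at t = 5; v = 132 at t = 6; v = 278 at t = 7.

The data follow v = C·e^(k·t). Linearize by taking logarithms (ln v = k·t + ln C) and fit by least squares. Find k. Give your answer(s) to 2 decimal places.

With ln vᵢ as the transformed response and tᵢ as the regressor:
Σt = 23.0000, Σ(t)² = 127.0000, Σln v = 19.6256, Σt·ln v = 103.3605.
Equations: 127.0000·k + 23.0000·ln C = 103.3605;  23.0000·k + 6·ln C = 19.6256.
Δ = 127.0000·6 − (23.0000)² = 233.0000; k = (103.3605·6 − 23.0000·19.6256)/233.0000 = 0.72435, ln C = (127.0000·19.6256 − 23.0000·103.3605)/233.0000 = 0.49425.

k = 0.72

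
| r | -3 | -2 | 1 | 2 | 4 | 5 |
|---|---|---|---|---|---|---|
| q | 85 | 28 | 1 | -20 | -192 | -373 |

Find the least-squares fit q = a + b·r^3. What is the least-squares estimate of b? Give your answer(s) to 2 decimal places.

b = -3.02

Setting ∂/∂a … = 0 gives: 6·a + 163·b = -471;  163·a + 20579·b = -61591.
Determinant 6·20579 − 163² = 96905.
a = ((-471)·20579 − 163·(-61591))/96905 = 346624/96905; b = (6·(-61591) − 163·(-471))/96905 = -292773/96905.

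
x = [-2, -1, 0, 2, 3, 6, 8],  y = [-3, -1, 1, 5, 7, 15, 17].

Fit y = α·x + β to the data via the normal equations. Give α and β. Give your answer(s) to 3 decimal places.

α = 2.091, β = 1.077

From the data, Σx·x = 118, Σx = 16, Σ1 = 7.
And Σx·y = 264, Σy = 41.
AᵀA·[α, β]ᵀ = Aᵀy becomes [[118, 16]; [16, 7]]·[α, β]ᵀ = [264, 41]ᵀ.
Eliminating β: 7·(row 1) − 16·(row 2) gives 570·α = 7·264 − 16·41 = 1192, so α = 596/285.
Then β = (41 − 16·(596/285))/7 = 307/285.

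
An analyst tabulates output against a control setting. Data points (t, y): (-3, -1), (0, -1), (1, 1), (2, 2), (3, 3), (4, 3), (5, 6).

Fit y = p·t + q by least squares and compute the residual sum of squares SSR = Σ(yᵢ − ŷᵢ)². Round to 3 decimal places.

SSR = 5.819

Forming AᵀA = [[64, 12]; [12, 7]] and Aᵀy = [59, 13]ᵀ gives AᵀA·[p, q]ᵀ = Aᵀy.
Eliminating q: 7·(row 1) − 12·(row 2) gives 304·p = 7·59 − 12·13 = 257, so p = 257/304.
Then q = (13 − 12·(257/304))/7 = 31/76.
Residuals: 343/304, -107/76, -77/304, -15/152, 17/304, -15/19, 415/304; SSR = 1769/304.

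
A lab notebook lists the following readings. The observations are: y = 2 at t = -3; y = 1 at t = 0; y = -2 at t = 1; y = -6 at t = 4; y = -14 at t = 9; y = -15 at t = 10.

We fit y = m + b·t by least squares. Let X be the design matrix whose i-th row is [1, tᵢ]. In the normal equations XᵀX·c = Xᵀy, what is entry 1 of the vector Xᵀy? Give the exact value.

-34

Entry 1 ↔ basis 1, so (Xᵀy)_{1} = Σᵢ yᵢ = (1)·(2) + (1)·(1) + (1)·(-2) + (1)·(-6) + (1)·(-14) + (1)·(-15) = -34.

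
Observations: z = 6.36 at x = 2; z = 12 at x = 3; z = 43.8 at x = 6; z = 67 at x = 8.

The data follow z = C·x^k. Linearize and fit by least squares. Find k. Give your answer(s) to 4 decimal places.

Linearized form: ln z = k·ln x + ln C. From the 4 transformed points,
Over the data: Σln x = 5.6630, Σ(ln x)² = 9.2219, Σln z = 12.3193, Σln x·ln z = 19.5279.
Normal system: [[9.2219, 5.6630]; [5.6630, 4]]·[k, ln C]ᵀ = [19.5279, 12.3193]ᵀ.
Solving (det = 4.8184): k = 1.73255, ln C = 0.62698.

k = 1.7325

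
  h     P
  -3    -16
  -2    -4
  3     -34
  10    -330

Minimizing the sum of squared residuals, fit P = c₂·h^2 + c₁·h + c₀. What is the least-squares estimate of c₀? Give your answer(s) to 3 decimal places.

Compute the Gram sums: Σh^2·h^2 = 10178, Σh^2·h = 992, Σh^2 = 122, Σh·h = 122, Σh = 8, Σ1 = 4.
Moment sums: Σh^2·P = -33466, Σh·P = -3346, ΣP = -384.
Normal equations: [[10178, 992, 122]; [992, 122, 8]; [122, 8, 4]]·[c₂, c₁, c₀]ᵀ = [-33466, -3346, -384]ᵀ.
Solving the 3×3 system (Gaussian elimination) gives c₂ = -62930/20823, c₁ = -5669/1893, c₀ = 15025/6941.

c₀ = 2.165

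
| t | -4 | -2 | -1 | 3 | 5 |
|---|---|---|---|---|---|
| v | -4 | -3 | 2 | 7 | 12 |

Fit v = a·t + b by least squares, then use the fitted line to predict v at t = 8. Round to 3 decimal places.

v̂ = 16.777

Forming MᵀM = [[55, 1]; [1, 5]] and Mᵀv = [101, 14]ᵀ gives MᵀM·[a, b]ᵀ = Mᵀv.
det = 55·5 − 1² = 274.
a = (101·5 − 1·14)/274 = 491/274; b = (55·14 − 1·101)/274 = 669/274.
At t = 8: v̂ = (491/274)·(8) + (669/274)·(1) = 4597/274.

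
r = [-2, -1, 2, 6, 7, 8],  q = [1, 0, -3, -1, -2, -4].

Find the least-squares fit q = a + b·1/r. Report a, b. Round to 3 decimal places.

Compute the Gram sums: Σ1 = 6, Σ1/r = -95/168, Σ1/r·1/r = 44137/28224.
And Σq = -9, Σ1/r·q = -62/21.
MᵀM·[a, b]ᵀ = Mᵀq becomes [[6, -95/168]; [-95/168, 44137/28224]]·[a, b]ᵀ = [-9, -62/21]ᵀ.
Determinant 6·(44137/28224) − (-95/168)² = 255797/28224.
a = ((-9)·(44137/28224) − (-95/168)·(-62/21))/(255797/28224) = -23387/13463; b = (6·(-62/21) − (-95/168)·(-9))/(255797/28224) = -643608/255797.

a = -1.737, b = -2.516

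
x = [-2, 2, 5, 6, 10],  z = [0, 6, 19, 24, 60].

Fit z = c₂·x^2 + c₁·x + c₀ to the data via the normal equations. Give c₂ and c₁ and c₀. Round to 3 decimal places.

MᵀM·[c₂, c₁, c₀]ᵀ = Mᵀz reads: 11953·c₂ + 1341·c₁ + 169·c₀ = 7363;  1341·c₂ + 169·c₁ + 21·c₀ = 851;  169·c₂ + 21·c₁ + 5·c₀ = 109.
(Σx^2·x^2 = 11953, Σx^2·x = 1341, Σx^2 = 169, Σx·x = 169, Σx = 21, Σ1 = 5, Σx^2·z = 7363, Σx·z = 851, Σz = 109.)
Row-reducing yields c₂ = 15331/33076, c₁ = 41195/33076, c₀ = 14925/16538.

c₂ = 0.464, c₁ = 1.245, c₀ = 0.902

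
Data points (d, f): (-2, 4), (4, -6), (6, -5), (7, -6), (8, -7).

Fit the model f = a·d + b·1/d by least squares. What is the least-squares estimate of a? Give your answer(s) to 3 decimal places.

a = -0.774

From the data, Σd·d = 169, Σd·1/d = 5, Σ1/d·1/d = 10621/28224.
Right-hand side: Σd·f = -160, Σ1/d·f = -1019/168.
So XᵀX·[a, b]ᵀ = Xᵀf: [[169, 5]; [5, 10621/28224]]·[a, b]ᵀ = [-160, -1019/168]ᵀ.
Eliminating b: (10621/28224)·(row 1) − 5·(row 2) gives (1089349/28224)·a = (10621/28224)·(-160) − 5·(-1019/168) = -105425/3528, so a = -843400/1089349.
Then b = ((-1019/168) − 5·(-843400/1089349))/(10621/28224) = -6352248/1089349.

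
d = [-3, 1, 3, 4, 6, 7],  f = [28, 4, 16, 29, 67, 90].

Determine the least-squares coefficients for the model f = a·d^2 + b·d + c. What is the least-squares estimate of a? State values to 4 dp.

a = 2.0455

The normal equations are: 4116·a + 624·b + 120·c = 7686;  624·a + 120·b + 18·c = 1116;  120·a + 18·b + 6·c = 234.
Solving the 3×3 system (Gaussian elimination) gives a = 45/22, b = -21/11, c = 42/11.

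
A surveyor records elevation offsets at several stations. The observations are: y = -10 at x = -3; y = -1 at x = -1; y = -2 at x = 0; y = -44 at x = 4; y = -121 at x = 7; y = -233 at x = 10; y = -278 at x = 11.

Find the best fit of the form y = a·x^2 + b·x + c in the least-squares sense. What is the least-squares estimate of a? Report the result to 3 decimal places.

Entries of AᵀA: Σx^2·x^2 = 27380, Σx^2·x = 2710, Σx^2 = 296, Σx·x = 296, Σx = 28, Σ1 = 7.
For Aᵀy: Σx^2·y = -63662, Σx·y = -6380, Σy = -689.
Row-reducing yields a = -1439848/710841, b = -2059129/710841, c = -281849/236947.

a = -2.026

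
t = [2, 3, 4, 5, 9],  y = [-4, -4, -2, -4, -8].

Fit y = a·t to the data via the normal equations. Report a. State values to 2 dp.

From the data, Σt·t = 135.
And Σt·y = -120.
Normal equations: [[135]]·[a]ᵀ = [-120]ᵀ.
a = (-120)/135 = -0.888889.

a = -0.89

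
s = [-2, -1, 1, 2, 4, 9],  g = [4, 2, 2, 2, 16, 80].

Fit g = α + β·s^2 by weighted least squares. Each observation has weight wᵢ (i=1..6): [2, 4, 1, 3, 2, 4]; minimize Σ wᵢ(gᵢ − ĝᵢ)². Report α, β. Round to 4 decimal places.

α = -0.0124, β = 0.9874

Sums needed: Σwᵢ·1 = 16, Σwᵢ·s^2 = 381, Σwᵢ·s^2·s^2 = 26841.
And Σwᵢ·g = 376, Σwᵢ·s^2·g = 26498.
MᵀWM·[α, β]ᵀ = MᵀWg becomes [[16, 381]; [381, 26841]]·[α, β]ᵀ = [376, 26498]ᵀ.
Eliminating β: 26841·(row 1) − 381·(row 2) gives 284295·α = 26841·376 − 381·26498 = -3522, so α = -1174/94765.
Then β = (26498 − 381·(-1174/94765))/26841 = 280712/284295.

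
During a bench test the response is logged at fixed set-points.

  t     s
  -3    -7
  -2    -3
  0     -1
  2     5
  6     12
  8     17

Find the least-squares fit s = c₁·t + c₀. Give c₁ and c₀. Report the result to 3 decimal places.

c₁ = 2.095, c₀ = -0.007

The normal equations are: 117·c₁ + 11·c₀ = 245;  11·c₁ + 6·c₀ = 23.
Eliminating c₀: 6·(row 1) − 11·(row 2) gives 581·c₁ = 6·245 − 11·23 = 1217, so c₁ = 1217/581.
Then c₀ = (23 − 11·(1217/581))/6 = -4/581.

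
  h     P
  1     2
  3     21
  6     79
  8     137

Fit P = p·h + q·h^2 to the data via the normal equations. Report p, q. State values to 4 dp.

p = 0.8797, q = 2.0347

Normal-equation sums: Σh·h = 110, Σh·h^2 = 756, Σh^2·h^2 = 5474.
And Σh·P = 1635, Σh^2·P = 11803.
Normal equations: [[110, 756]; [756, 5474]]·[p, q]ᵀ = [1635, 11803]ᵀ.
Δ = 110·5474 − 756² = 30604.
p = (1635·5474 − 756·11803)/30604 = 1923/2186; q = (110·11803 − 756·1635)/30604 = 31135/15302.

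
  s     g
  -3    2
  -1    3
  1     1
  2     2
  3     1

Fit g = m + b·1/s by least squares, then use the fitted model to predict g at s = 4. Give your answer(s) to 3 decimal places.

ĝ = 1.662

Entries of XᵀX: Σ1 = 5, Σ1/s = 1/2, Σ1/s·1/s = 89/36.
Right-hand side: Σg = 9, Σ1/s·g = -4/3.
Δ = 5·(89/36) − (1/2)² = 109/9.
m = (9·(89/36) − (1/2)·(-4/3))/(109/9) = 825/436; b = (5·(-4/3) − (1/2)·9)/(109/9) = -201/218.
At s = 4: ĝ = (825/436)·(1) + (-201/218)·(1/4) = 1449/872.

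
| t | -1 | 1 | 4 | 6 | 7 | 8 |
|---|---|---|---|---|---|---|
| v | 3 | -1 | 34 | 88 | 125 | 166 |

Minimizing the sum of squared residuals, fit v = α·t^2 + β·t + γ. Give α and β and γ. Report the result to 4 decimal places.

Forming AᵀA = [[8051, 1135, 167]; [1135, 167, 25]; [167, 25, 6]] and Aᵀv = [20463, 2863, 415]ᵀ gives AᵀA·[α, β, γ]ᵀ = Aᵀv.
Row-reducing yields α = 93059/31416, β = -4913/1848, γ = -11533/5236.

α = 2.9622, β = -2.6585, γ = -2.2026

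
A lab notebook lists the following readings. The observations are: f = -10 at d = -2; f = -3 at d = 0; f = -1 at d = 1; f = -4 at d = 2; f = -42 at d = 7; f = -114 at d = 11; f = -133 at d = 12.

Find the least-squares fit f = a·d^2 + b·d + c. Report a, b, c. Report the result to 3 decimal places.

The normal equations are: 37811·a + 3403·b + 323·c = -35061;  3403·a + 323·b + 31·c = -3133;  323·a + 31·b + 7·c = -307.
Inverting the 3×3 Gram matrix, [a, b, c]ᵀ = [-334523/317706, 519301/317706, -132932/52951]ᵀ.

a = -1.053, b = 1.635, c = -2.510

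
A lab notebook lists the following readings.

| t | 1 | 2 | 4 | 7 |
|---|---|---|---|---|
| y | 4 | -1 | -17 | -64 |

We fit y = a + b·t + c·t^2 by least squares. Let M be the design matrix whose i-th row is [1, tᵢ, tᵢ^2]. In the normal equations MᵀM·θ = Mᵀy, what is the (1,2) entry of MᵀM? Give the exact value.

14

Row 1 ↔ basis 1, column 2 ↔ basis t, so (MᵀM)_{1,2} = Σᵢ t = (1)·(1) + (1)·(2) + (1)·(4) + (1)·(7) = 14.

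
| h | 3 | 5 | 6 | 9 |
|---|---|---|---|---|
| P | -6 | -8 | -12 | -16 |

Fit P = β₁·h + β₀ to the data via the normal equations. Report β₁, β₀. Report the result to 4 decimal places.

β₁ = -1.7333, β₀ = -0.5333

Entries of MᵀM: Σh·h = 151, Σh = 23, Σ1 = 4.
And Σh·P = -274, ΣP = -42.
MᵀM·[β₁, β₀]ᵀ = MᵀP becomes [[151, 23]; [23, 4]]·[β₁, β₀]ᵀ = [-274, -42]ᵀ.
det = 151·4 − 23² = 75.
β₁ = ((-274)·4 − 23·(-42))/75 = -26/15; β₀ = (151·(-42) − 23·(-274))/75 = -8/15.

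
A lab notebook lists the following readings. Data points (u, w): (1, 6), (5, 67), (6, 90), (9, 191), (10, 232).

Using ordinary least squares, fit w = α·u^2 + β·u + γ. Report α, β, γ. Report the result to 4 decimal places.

α = 2.0263, β = 2.8182, γ = 1.2497

Sums needed: Σu^2·u^2 = 18483, Σu^2·u = 2071, Σu^2 = 243, Σu·u = 243, Σu = 31, Σ1 = 5.
And Σu^2·w = 43592, Σu·w = 4920, Σw = 586.
MᵀM·[α, β, γ]ᵀ = Mᵀw becomes [[18483, 2071, 243]; [2071, 243, 31]; [243, 31, 5]]·[α, β, γ]ᵀ = [43592, 4920, 586]ᵀ.
Row-reducing yields α = 1850/913, β = 31/11, γ = 1141/913.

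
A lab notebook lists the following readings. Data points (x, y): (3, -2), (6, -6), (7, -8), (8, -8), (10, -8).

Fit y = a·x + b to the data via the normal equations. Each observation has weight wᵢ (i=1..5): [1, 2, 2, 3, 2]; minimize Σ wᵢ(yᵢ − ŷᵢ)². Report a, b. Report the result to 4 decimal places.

a = -0.8136, b = -1.0604

Normal-equation sums: Σwᵢ·x·x = 571, Σwᵢ·x = 73, Σwᵢ·1 = 10.
Right-hand side: Σwᵢ·x·y = -542, Σwᵢ·y = -70.
Normal equations: [[571, 73]; [73, 10]]·[a, b]ᵀ = [-542, -70]ᵀ.
Δ = 571·10 − 73² = 381.
a = ((-542)·10 − 73·(-70))/381 = -310/381; b = (571·(-70) − 73·(-542))/381 = -404/381.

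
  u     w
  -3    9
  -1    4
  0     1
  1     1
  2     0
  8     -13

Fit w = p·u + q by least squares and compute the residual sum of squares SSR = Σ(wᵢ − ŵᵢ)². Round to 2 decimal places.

AᵀA·[p, q]ᵀ = Aᵀw reads: 79·p + 7·q = -134;  7·p + 6·q = 2.
Eliminating q: 6·(row 1) − 7·(row 2) gives 425·p = 6·(-134) − 7·2 = -818, so p = -818/425.
Then q = (2 − 7·(-818/425))/6 = 1096/425.
Residuals: 11/17, -214/425, -671/425, 147/425, 108/85, -77/425; SSR = 2096/425.

SSR = 4.93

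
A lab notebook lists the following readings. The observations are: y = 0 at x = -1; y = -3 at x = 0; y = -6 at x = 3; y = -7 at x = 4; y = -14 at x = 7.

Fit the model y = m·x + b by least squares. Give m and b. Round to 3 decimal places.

From the data, Σx·x = 75, Σx = 13, Σ1 = 5.
And Σx·y = -144, Σy = -30.
det = 75·5 − 13² = 206.
m = ((-144)·5 − 13·(-30))/206 = -165/103; b = (75·(-30) − 13·(-144))/206 = -189/103.

m = -1.602, b = -1.835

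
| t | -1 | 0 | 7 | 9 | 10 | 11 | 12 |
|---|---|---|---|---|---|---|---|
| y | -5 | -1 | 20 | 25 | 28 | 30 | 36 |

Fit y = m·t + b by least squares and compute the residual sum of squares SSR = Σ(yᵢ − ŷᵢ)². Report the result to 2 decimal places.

Entries of MᵀM: Σt·t = 496, Σt = 48, Σ1 = 7.
Right-hand side: Σt·y = 1412, Σy = 133.
So MᵀM·[m, b]ᵀ = Mᵀy: [[496, 48]; [48, 7]]·[m, b]ᵀ = [1412, 133]ᵀ.
det = 496·7 − 48² = 1168.
m = (1412·7 − 48·133)/1168 = 875/292; b = (496·133 − 48·1412)/1168 = -113/73.
Residuals: -133/292, 40/73, 167/292, -123/292, -61/146, -413/292, 116/73; SSR = 417/73.

SSR = 5.71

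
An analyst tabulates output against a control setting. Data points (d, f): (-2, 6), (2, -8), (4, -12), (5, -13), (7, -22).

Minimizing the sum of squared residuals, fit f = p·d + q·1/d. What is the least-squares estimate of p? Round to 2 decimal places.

The normal equations are: 98·p + 5·q = -295;  5·p + (12209/19600)·q = -551/35.
Determinant 98·(12209/19600) − 5² = 7209/200.
p = ((-295)·(12209/19600) − 5·(-551/35))/(7209/200) = -686285/235494; q = (98·(-551/35) − 5·(-295))/(7209/200) = -4520/2403.

p = -2.91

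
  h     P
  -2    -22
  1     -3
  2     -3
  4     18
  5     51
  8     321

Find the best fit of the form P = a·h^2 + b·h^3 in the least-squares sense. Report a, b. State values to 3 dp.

With design matrix M, MᵀM = [[5010, 36918]; [36918, 281994]] and MᵀP = [22004, 172028]ᵀ.
Δ = 5010·281994 − 36918² = 49851216.
a = (22004·281994 − 36918·172028)/49851216 = -3040286/1038567; b = (5010·172028 − 36918·22004)/49851216 = 1031596/1038567.

a = -2.927, b = 0.993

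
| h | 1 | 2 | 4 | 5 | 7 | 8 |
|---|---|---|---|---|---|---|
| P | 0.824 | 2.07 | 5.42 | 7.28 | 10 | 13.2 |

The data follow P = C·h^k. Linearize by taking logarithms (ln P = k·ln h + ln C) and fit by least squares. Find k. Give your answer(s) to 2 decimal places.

k = 1.32

Let Y = ln P. Fitting Y = k·ln h + ln C by least squares:
Σln h = 7.7142, Σ(ln h)² = 13.1032, Σln P = 9.0920, Σln h·ln P = 15.8882.
Equations: 13.1032·k + 7.7142·ln C = 15.8882;  7.7142·k + 6·ln C = 9.0920.
Δ = 13.1032·6 − (7.7142)² = 19.1098; k = (15.8882·6 − 7.7142·9.0920)/19.1098 = 1.31826, ln C = (13.1032·9.0920 − 7.7142·15.8882)/19.1098 = -0.17956.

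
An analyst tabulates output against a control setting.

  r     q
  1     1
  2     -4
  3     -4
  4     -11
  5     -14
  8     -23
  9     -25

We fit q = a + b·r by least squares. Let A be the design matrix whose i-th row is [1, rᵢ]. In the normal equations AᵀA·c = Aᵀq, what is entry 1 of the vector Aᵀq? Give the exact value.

-80

Entry 1 ↔ basis 1, so (Aᵀq)_{1} = Σᵢ qᵢ = (1)·(1) + (1)·(-4) + (1)·(-4) + (1)·(-11) + (1)·(-14) + (1)·(-23) + (1)·(-25) = -80.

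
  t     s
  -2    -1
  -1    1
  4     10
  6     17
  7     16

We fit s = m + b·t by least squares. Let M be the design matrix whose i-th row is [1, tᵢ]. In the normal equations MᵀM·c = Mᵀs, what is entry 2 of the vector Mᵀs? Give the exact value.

255

Entry 2 ↔ basis t, so (Mᵀs)_{2} = Σᵢ (t)·sᵢ = (-2)·(-1) + (-1)·(1) + (4)·(10) + (6)·(17) + (7)·(16) = 255.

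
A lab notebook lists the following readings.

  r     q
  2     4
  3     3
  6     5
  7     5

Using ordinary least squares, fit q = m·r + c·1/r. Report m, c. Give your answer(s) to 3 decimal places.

Forming XᵀX = [[98, 4]; [4, 361/882]] and Xᵀq = [82, 191/42]ᵀ gives XᵀX·[m, c]ᵀ = Xᵀq.
Eliminating c: (361/882)·(row 1) − 4·(row 2) gives (217/9)·m = (361/882)·82 − 4·(191/42) = 6779/441, so m = 6779/10633.
Then c = ((191/42) − 4·(6779/10633))/(361/882) = 1059/217.

m = 0.638, c = 4.880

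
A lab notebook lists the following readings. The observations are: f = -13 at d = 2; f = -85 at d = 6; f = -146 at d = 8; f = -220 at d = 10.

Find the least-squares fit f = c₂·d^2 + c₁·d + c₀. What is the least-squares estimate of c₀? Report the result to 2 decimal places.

The normal equations are: 15408·c₂ + 1736·c₁ + 204·c₀ = -34456;  1736·c₂ + 204·c₁ + 26·c₀ = -3904;  204·c₂ + 26·c₁ + 4·c₀ = -464.
(Σd^2·d^2 = 15408, Σd^2·d = 1736, Σd^2 = 204, Σd·d = 204, Σd = 26, Σ1 = 4, Σd^2·f = -34456, Σd·f = -3904, Σf = -464.)
Solving the 3×3 system (Gaussian elimination) gives c₂ = -31/16, c₁ = -107/40, c₀ = 1/5.

c₀ = 0.20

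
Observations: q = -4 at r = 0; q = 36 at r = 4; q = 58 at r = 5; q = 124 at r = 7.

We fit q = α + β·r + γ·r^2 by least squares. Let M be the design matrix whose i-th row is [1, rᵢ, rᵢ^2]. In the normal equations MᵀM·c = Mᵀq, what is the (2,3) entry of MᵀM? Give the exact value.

532

Row 2 ↔ basis r, column 3 ↔ basis r^2, so (MᵀM)_{2,3} = Σᵢ (r)·(r^2) = (0)·(0) + (4)·(16) + (5)·(25) + (7)·(49) = 532.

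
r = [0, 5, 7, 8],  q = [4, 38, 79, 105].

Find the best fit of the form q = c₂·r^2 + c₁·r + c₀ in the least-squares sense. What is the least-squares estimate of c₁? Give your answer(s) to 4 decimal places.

c₁ = -2.8884

Compute the Gram sums: Σr^2·r^2 = 7122, Σr^2·r = 980, Σr^2 = 138, Σr·r = 138, Σr = 20, Σ1 = 4.
Right-hand side: Σr^2·q = 11541, Σr·q = 1583, Σq = 226.
XᵀX·[c₂, c₁, c₀]ᵀ = Xᵀq becomes [[7122, 980, 138]; [980, 138, 20]; [138, 20, 4]]·[c₂, c₁, c₀]ᵀ = [11541, 1583, 226]ᵀ.
Inverting the 3×3 Gram matrix, [c₂, c₁, c₀]ᵀ = [5451/2809, -16227/5618, 22433/5618]ᵀ.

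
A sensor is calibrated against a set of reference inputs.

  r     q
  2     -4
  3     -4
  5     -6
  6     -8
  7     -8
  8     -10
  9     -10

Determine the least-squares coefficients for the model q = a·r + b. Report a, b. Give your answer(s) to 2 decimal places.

a = -0.97, b = -1.59

Compute the Gram sums: Σr·r = 268, Σr = 40, Σ1 = 7.
Right-hand side: Σr·q = -324, Σq = -50.
XᵀX·[a, b]ᵀ = Xᵀq becomes [[268, 40]; [40, 7]]·[a, b]ᵀ = [-324, -50]ᵀ.
Determinant 268·7 − 40² = 276.
a = ((-324)·7 − 40·(-50))/276 = -67/69; b = (268·(-50) − 40·(-324))/276 = -110/69.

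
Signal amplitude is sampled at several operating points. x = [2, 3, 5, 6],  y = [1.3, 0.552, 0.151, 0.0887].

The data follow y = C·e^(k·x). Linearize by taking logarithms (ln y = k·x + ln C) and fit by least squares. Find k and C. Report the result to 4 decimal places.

k = -0.6666, C = 4.5050

With ln yᵢ as the transformed response and xᵢ as the regressor:
Σx = 16.0000, Σ(x)² = 74.0000, Σln y = -4.6448, Σx·ln y = -25.2452.
Equations: 74.0000·k + 16.0000·ln C = -25.2452;  16.0000·k + 4·ln C = -4.6448.
Solving (det = 40.0000): k = -0.66660, ln C = 1.50519, so C = exp(1.50519) = 4.50502.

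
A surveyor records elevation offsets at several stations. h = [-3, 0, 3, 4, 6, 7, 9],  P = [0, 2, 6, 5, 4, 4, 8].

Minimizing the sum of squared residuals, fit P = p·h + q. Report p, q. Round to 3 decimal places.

p = 0.525, q = 2.193

Sums needed: Σh·h = 200, Σh = 26, Σ1 = 7.
For XᵀP: Σh·P = 162, ΣP = 29.
So XᵀX·[p, q]ᵀ = XᵀP: [[200, 26]; [26, 7]]·[p, q]ᵀ = [162, 29]ᵀ.
Eliminating q: 7·(row 1) − 26·(row 2) gives 724·p = 7·162 − 26·29 = 380, so p = 95/181.
Then q = (29 − 26·(95/181))/7 = 397/181.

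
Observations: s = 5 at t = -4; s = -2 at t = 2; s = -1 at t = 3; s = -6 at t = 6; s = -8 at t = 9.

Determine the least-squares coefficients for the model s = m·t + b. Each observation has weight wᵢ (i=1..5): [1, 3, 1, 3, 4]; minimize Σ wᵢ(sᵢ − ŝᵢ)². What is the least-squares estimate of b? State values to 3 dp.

b = 0.485

XᵀWX·[m, b]ᵀ = XᵀWs reads: 469·m + 59·b = -431;  59·m + 12·b = -52.
det = 469·12 − 59² = 2147.
m = ((-431)·12 − 59·(-52))/2147 = -2104/2147; b = (469·(-52) − 59·(-431))/2147 = 1041/2147.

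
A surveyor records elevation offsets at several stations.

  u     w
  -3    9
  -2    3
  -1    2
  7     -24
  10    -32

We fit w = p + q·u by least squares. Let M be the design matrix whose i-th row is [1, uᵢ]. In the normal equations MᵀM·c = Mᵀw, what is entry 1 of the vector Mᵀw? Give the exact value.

-42

Entry 1 ↔ basis 1, so (Mᵀw)_{1} = Σᵢ wᵢ = (1)·(9) + (1)·(3) + (1)·(2) + (1)·(-24) + (1)·(-32) = -42.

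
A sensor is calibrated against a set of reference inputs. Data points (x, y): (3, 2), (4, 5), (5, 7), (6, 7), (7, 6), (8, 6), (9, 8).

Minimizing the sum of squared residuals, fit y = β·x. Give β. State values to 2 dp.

β = 0.95

Entries of MᵀM: Σx·x = 280.
Right-hand side: Σx·y = 265.
Hence β = 265 / 280 ≈ 0.946429.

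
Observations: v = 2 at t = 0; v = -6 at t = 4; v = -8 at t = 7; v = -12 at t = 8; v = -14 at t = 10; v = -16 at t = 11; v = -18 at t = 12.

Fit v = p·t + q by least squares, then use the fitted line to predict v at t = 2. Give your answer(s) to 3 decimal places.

v̂ = -1.560

Forming AᵀA = [[494, 52]; [52, 7]] and Aᵀv = [-708, -72]ᵀ gives AᵀA·[p, q]ᵀ = Aᵀv.
det = 494·7 − 52² = 754.
p = ((-708)·7 − 52·(-72))/754 = -606/377; q = (494·(-72) − 52·(-708))/754 = 48/29.
At t = 2: v̂ = (-606/377)·(2) + (48/29)·(1) = -588/377.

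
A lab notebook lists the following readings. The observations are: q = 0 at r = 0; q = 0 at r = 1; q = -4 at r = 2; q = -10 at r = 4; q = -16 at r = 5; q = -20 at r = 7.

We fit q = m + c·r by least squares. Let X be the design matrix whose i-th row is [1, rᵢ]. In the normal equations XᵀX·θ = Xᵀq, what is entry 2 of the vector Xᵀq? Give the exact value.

-268

Entry 2 ↔ basis r, so (Xᵀq)_{2} = Σᵢ (r)·qᵢ = (0)·(0) + (1)·(0) + (2)·(-4) + (4)·(-10) + (5)·(-16) + (7)·(-20) = -268.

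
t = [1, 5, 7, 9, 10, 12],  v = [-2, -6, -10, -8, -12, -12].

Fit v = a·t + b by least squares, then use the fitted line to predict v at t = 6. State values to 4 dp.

v̂ = -7.1034

Entries of AᵀA: Σt·t = 400, Σt = 44, Σ1 = 6.
And Σt·v = -438, Σv = -50.
AᵀA·[a, b]ᵀ = Aᵀv becomes [[400, 44]; [44, 6]]·[a, b]ᵀ = [-438, -50]ᵀ.
det = 400·6 − 44² = 464.
a = ((-438)·6 − 44·(-50))/464 = -107/116; b = (400·(-50) − 44·(-438))/464 = -91/58.
At t = 6: v̂ = (-107/116)·(6) + (-91/58)·(1) = -206/29.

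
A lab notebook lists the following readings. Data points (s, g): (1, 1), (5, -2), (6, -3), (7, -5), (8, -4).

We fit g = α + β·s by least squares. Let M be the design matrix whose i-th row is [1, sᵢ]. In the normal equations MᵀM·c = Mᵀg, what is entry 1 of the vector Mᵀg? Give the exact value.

-13

Entry 1 ↔ basis 1, so (Mᵀg)_{1} = Σᵢ gᵢ = (1)·(1) + (1)·(-2) + (1)·(-3) + (1)·(-5) + (1)·(-4) = -13.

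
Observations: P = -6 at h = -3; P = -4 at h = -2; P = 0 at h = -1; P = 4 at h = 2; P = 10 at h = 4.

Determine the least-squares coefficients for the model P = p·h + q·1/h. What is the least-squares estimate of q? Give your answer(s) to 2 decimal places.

q = -2.54

Normal-equation sums: Σh·h = 34, Σh·1/h = 5, Σ1/h·1/h = 241/144.
Right-hand side: Σh·P = 74, Σ1/h·P = 17/2.
MᵀM·[p, q]ᵀ = MᵀP becomes [[34, 5]; [5, 241/144]]·[p, q]ᵀ = [74, 17/2]ᵀ.
det = 34·(241/144) − 5² = 2297/72.
p = (74·(241/144) − 5·(17/2))/(2297/72) = 5857/2297; q = (34·(17/2) − 5·74)/(2297/72) = -5832/2297.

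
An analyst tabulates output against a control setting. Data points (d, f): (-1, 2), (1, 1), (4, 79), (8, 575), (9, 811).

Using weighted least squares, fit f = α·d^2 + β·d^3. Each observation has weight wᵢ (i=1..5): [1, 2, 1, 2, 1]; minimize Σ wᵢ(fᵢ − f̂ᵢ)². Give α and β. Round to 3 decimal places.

α = 0.840, β = 1.019

From the data, Σwᵢ·d^2·d^2 = 15012, Σwᵢ·d^2·d^3 = 125610, Σwᵢ·d^3·d^3 = 1059828.
For AᵀWf: Σwᵢ·d^2·f = 140559, Σwᵢ·d^3·f = 1185075.
Determinant 15012·1059828 − 125610² = 132265836.
α = (140559·1059828 − 125610·1185075)/132265836 = 6171839/7348102; β = (15012·1185075 − 125610·140559)/132265836 = 7484995/7348102.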